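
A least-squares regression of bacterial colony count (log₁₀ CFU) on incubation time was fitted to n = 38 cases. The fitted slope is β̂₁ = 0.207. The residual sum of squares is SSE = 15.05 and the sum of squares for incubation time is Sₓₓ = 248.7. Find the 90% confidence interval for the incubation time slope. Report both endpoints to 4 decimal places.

(0.1378, 0.2762)

MSE = SSE/(n − 2) = 15.05/36 = 0.418056.
SE(β̂₁) = √(MSE/Sₓₓ) = √(0.418056/248.7) = 0.0409996.
df = n − 2 = 36.
t* = t_{0.05, 36} = 1.688298.
Margin = t* × SE = 1.688298 × 0.0409996 = 0.069219.
CI: 0.207 ± 0.069219 → (0.1378, 0.2762).
With 90% confidence, each one-unit increase in incubation time is associated with a change of between 0.1378 and 0.2762 log₁₀ CFU in bacterial colony count.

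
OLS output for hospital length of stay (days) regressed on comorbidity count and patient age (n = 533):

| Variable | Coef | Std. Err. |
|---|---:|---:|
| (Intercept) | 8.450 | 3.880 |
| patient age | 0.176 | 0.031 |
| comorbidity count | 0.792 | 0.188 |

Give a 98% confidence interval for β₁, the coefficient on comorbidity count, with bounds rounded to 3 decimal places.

Read off: b = 0.792, SE = 0.188 for comorbidity count.
df = n − k − 1 = 533 − 2 − 1 = 530.
t* = t_{0.01, 530} = 2.333404.
Margin = t* × SE = 2.333404 × 0.188 = 0.43868.
CI: 0.792 ± 0.43868 → (0.353, 1.231).

(0.353, 1.231)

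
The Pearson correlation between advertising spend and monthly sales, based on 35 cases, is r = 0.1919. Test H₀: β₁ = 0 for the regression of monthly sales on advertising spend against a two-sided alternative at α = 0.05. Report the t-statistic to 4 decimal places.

t = 1.1233

t = r·√(n − 2)/√(1 − r²) = 0.1919·√33/√0.963174 = 1.1233.
df = n − 2 = 33.
Two-sided p ≈ 0.2694, which is ≥ 0.05, so fail to reject H₀.
The data do not give significant evidence of a linear association between advertising spend and monthly sales.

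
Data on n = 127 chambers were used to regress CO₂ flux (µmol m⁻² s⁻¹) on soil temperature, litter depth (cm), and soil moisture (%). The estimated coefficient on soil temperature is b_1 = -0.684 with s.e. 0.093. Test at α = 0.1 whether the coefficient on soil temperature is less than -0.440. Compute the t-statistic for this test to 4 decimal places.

t = -2.6237

H₀: β₁ = -0.440 vs H₁: β₁ < -0.440.
t = (b_1 − β₁⁰)/SE = (-0.684 − (-0.440)) / 0.093 = -2.6237.
df = n − k − 1 = 127 − 3 − 1 = 123.
One-sided p ≈ 0.0049, which is < 0.1, so reject H₀.
There is evidence that the true slope on soil temperature is below -0.440 µmol m⁻² s⁻¹ per unit, holding the other predictors fixed.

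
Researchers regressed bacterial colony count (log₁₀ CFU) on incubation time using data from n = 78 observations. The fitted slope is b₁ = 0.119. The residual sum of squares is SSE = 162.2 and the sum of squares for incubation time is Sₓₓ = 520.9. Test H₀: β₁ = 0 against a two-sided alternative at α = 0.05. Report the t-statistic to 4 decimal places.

t = 1.8591

MSE = SSE/(n − 2) = 162.2/76 = 2.13421.
SE(b₁) = √(MSE/Sₓₓ) = √(2.13421/520.9) = 0.0640091.
t = 0.119 / 0.0640091 = 1.8591.
df = n − 2 = 76.
Two-sided p ≈ 0.0669, which is ≥ 0.05, so fail to reject H₀.
The data do not give significant evidence of an association between incubation time and bacterial colony count.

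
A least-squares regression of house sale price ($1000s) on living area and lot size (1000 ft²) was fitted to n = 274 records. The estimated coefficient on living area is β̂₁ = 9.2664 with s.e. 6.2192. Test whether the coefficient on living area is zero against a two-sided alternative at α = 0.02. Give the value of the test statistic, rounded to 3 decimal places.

H₀: β₁ = 0 vs H₁: β₁ ≠ 0.
t = (β̂₁ − β₁⁰)/SE = 9.2664 / 6.2192 = 1.490.
df = n − k − 1 = 274 − 2 − 1 = 271.
Two-sided p ≈ 0.1374, which is ≥ 0.02, so fail to reject H₀.
The data do not give significant evidence of an association between living area and house sale price, after adjusting for the other predictors.

t = 1.490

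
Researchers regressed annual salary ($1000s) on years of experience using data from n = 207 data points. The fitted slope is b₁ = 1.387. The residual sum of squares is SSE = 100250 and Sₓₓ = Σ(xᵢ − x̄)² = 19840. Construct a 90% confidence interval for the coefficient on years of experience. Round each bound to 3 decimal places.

(1.128, 1.646)

MSE = SSE/(n − 2) = 100250/205 = 489.024.
SE(b₁) = √(MSE/Sₓₓ) = √(489.024/19840) = 0.156998.
df = n − 2 = 205.
t* = t_{0.05, 205} = 1.652321.
Margin = t* × SE = 1.652321 × 0.156998 = 0.25941.
CI: 1.387 ± 0.25941 → (1.128, 1.646).
With 90% confidence, each one-unit increase in years of experience is associated with a change of between 1.128 and 1.646 $1000s in annual salary.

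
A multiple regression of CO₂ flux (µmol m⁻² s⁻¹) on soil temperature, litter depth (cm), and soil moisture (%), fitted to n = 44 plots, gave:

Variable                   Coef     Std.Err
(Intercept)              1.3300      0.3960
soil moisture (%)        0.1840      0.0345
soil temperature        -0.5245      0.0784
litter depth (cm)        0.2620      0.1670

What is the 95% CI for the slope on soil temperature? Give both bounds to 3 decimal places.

(-0.683, -0.366)

Read off: b = -0.5245, SE = 0.0784 for soil temperature.
df = n − k − 1 = 44 − 3 − 1 = 40.
t* = t_{0.025, 40} = 2.021075.
Margin = t* × SE = 2.021075 × 0.0784 = 0.15845.
CI: -0.5245 ± 0.15845 → (-0.683, -0.366).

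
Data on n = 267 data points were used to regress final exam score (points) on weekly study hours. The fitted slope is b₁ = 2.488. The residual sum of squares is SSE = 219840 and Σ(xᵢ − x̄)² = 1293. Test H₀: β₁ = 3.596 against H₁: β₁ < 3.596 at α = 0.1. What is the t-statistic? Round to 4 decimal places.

t = -1.3833

MSE = SSE/(n − 2) = 219840/265 = 829.585.
SE(b₁) = √(MSE/Sₓₓ) = √(829.585/1293) = 0.800997.
t = (2.488 − 3.596) / 0.800997 = -1.3833.
df = n − 2 = 265.
One-sided p ≈ 0.0839, which is < 0.1, so reject H₀.
There is evidence that the true slope on weekly study hours is below 3.596 points per unit.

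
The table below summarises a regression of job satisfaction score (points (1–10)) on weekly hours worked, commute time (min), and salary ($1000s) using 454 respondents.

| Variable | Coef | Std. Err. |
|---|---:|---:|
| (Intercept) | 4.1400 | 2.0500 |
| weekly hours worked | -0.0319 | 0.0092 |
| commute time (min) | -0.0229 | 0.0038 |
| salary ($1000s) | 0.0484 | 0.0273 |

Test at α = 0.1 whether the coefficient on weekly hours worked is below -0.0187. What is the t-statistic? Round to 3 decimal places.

Read off: b = -0.0319, SE = 0.0092 for weekly hours worked.
H₀: β₁ = -0.0187 vs H₁: β₁ < -0.0187.
t = (-0.0319 − (-0.0187)) / 0.0092 = -1.435.
df = n − k − 1 = 454 − 3 − 1 = 450.
One-sided p ≈ 0.0760, which is < 0.1, so reject H₀.
There is evidence that the true slope on weekly hours worked is below -0.0187 points (1–10) per unit, holding the other predictors fixed.

t = -1.435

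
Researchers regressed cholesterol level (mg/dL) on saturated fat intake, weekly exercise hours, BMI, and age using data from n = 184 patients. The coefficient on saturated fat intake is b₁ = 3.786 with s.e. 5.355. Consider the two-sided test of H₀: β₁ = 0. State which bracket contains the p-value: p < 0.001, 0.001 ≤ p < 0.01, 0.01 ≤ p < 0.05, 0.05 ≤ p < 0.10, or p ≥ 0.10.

t = 3.786 / 5.355 = 0.707.
df = n − k − 1 = 184 − 4 − 1 = 179.
Two-sided p = 2·P(T_{179} > |t|) ≈ 0.4805.
So p ≥ 0.10.

p ≥ 0.10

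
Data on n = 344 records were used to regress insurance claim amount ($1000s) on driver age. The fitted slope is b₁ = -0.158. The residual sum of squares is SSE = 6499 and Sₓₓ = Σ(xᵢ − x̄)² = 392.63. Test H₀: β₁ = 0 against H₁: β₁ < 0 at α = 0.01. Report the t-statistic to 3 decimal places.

t = -0.718

MSE = SSE/(n − 2) = 6499/342 = 19.0029.
SE(b₁) = √(MSE/Sₓₓ) = √(19.0029/392.63) = 0.219998.
t = -0.158 / 0.219998 = -0.718.
df = n − 2 = 342.
One-sided p ≈ 0.2366, which is ≥ 0.01, so fail to reject H₀.
The data do not give significant evidence that the true slope on driver age is negative.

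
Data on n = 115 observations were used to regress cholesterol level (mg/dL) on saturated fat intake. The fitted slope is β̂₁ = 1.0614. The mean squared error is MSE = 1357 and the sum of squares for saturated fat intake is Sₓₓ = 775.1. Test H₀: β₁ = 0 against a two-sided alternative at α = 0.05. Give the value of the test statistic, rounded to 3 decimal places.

t = 0.802

SE(β̂₁) = √(MSE/Sₓₓ) = √(1357/775.1) = 1.32316.
t = 1.0614 / 1.32316 = 0.802.
df = n − 2 = 113.
Two-sided p ≈ 0.4241, which is ≥ 0.05, so fail to reject H₀.
The data do not give significant evidence of an association between saturated fat intake and cholesterol level.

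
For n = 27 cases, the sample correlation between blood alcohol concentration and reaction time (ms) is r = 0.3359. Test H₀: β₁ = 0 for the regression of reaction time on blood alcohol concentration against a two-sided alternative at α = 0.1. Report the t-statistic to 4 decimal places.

t = r·√(n − 2)/√(1 − r²) = 0.3359·√25/√0.887171 = 1.7831.
df = n − 2 = 25.
Two-sided p ≈ 0.0867, which is < 0.1, so reject H₀.
There is evidence of a linear association between blood alcohol concentration and reaction time.

t = 1.7831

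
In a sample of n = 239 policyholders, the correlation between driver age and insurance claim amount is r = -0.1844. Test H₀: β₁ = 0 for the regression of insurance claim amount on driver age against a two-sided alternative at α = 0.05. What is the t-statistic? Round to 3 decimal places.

t = r·√(n − 2)/√(1 − r²) = -0.1844·√237/√0.965997 = -2.888.
df = n − 2 = 237.
Two-sided p ≈ 0.0042, which is < 0.05, so reject H₀.
There is evidence of a linear association between driver age and insurance claim amount.

t = -2.888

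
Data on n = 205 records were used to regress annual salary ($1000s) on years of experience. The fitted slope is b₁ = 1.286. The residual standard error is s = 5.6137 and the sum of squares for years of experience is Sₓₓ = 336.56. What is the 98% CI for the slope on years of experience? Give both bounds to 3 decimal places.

SE(b₁) = s/√Sₓₓ = 5.6137/√336.56 = 0.305998.
df = n − 2 = 203.
t* = t_{0.01, 203} = 2.344857.
Margin = t* × SE = 2.344857 × 0.305998 = 0.71752.
CI: 1.286 ± 0.71752 → (0.568, 2.004).
With 98% confidence, each one-unit increase in years of experience is associated with a change of between 0.568 and 2.004 $1000s in annual salary.

(0.568, 2.004)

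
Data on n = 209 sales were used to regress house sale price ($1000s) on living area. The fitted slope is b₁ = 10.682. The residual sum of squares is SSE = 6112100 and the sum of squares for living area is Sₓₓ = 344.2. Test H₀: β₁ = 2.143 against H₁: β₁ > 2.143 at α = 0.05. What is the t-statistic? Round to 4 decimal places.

t = 0.9219

MSE = SSE/(n − 2) = 6112100/207 = 29527.1.
SE(b₁) = √(MSE/Sₓₓ) = √(29527.1/344.2) = 9.262.
t = (10.682 − 2.143) / 9.262 = 0.9219.
df = n − 2 = 207.
One-sided p ≈ 0.1788, which is ≥ 0.05, so fail to reject H₀.
The data do not give significant evidence that the true slope on living area exceeds 2.143 $1000s per unit.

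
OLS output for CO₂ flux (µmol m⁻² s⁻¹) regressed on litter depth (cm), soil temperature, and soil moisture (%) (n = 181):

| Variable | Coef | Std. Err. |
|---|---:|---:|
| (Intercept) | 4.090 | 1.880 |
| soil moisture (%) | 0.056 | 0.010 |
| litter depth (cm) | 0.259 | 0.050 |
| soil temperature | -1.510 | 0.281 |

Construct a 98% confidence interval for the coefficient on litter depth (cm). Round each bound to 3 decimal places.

(0.142, 0.376)

Read off: b = 0.259, SE = 0.050 for litter depth (cm).
df = n − k − 1 = 181 − 3 − 1 = 177.
t* = t_{0.01, 177} = 2.3476.
Margin = t* × SE = 2.3476 × 0.050 = 0.11738.
CI: 0.259 ± 0.11738 → (0.142, 0.376).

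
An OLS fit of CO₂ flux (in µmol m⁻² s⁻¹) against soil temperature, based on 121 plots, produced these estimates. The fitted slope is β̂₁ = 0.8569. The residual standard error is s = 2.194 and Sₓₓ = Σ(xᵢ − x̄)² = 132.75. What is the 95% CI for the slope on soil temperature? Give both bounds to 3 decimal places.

(0.480, 1.234)

SE(β̂₁) = s/√Sₓₓ = 2.194/√132.75 = 0.190423.
df = n − 2 = 119.
t* = t_{0.025, 119} = 1.9801.
Margin = t* × SE = 1.9801 × 0.190423 = 0.37706.
CI: 0.8569 ± 0.37706 → (0.480, 1.234).
With 95% confidence, each one-unit increase in soil temperature is associated with a change of between 0.480 and 1.234 µmol m⁻² s⁻¹ in CO₂ flux.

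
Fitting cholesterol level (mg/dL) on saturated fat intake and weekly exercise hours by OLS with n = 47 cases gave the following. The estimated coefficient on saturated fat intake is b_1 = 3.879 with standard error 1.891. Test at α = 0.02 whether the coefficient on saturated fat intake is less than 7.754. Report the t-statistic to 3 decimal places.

H₀: β₁ = 7.754 vs H₁: β₁ < 7.754.
t = (b_1 − β₁⁰)/SE = (3.879 − 7.754) / 1.891 = -2.049.
df = n − k − 1 = 47 − 2 − 1 = 44.
One-sided p ≈ 0.0232, which is ≥ 0.02, so fail to reject H₀.
The data do not give significant evidence that the true slope on saturated fat intake is below 7.754 mg/dL per unit, holding the other predictors fixed.

t = -2.049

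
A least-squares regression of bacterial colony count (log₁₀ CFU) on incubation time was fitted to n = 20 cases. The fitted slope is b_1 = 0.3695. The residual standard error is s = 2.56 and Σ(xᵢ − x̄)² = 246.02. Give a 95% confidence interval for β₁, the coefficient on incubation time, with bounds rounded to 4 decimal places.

SE(b_1) = s/√Sₓₓ = 2.56/√246.02 = 0.163213.
df = n − 2 = 18.
t* = t_{0.025, 18} = 2.100922.
Margin = t* × SE = 2.100922 × 0.163213 = 0.342898.
CI: 0.3695 ± 0.342898 → (0.0266, 0.7124).
With 95% confidence, each one-unit increase in incubation time is associated with a change of between 0.0266 and 0.7124 log₁₀ CFU in bacterial colony count.

(0.0266, 0.7124)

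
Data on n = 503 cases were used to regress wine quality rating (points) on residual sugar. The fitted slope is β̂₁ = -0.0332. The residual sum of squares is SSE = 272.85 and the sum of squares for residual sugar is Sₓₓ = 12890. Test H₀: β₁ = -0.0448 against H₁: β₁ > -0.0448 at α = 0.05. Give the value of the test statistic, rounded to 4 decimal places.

MSE = SSE/(n − 2) = 272.85/501 = 0.544611.
SE(β̂₁) = √(MSE/Sₓₓ) = √(0.544611/12890) = 0.00650005.
t = (-0.0332 − (-0.0448)) / 0.00650005 = 1.7846.
df = n − 2 = 501.
One-sided p ≈ 0.0375, which is < 0.05, so reject H₀.
There is evidence that the true slope on residual sugar exceeds -0.0448 points per unit.

t = 1.7846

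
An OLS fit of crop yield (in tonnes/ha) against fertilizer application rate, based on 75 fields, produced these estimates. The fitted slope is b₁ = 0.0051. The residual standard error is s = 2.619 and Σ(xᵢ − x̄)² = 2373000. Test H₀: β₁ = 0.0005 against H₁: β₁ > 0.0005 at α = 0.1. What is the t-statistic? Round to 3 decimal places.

t = 2.706

SE(b₁) = s/√Sₓₓ = 2.619/√2373000 = 0.00170015.
t = (0.0051 − 0.0005) / 0.00170015 = 2.706.
df = n − 2 = 73.
One-sided p ≈ 0.0042, which is < 0.1, so reject H₀.
There is evidence that the true slope on fertilizer application rate exceeds 0.0005 tonnes/ha per unit.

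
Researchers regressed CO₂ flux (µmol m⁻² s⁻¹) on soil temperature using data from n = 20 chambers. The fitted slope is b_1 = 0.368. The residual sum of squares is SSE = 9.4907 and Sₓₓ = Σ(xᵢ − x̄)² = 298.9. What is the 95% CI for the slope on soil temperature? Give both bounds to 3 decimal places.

MSE = SSE/(n − 2) = 9.4907/18 = 0.527261.
SE(b_1) = √(MSE/Sₓₓ) = √(0.527261/298.9) = 0.0420001.
df = n − 2 = 18.
t* = t_{0.025, 18} = 2.100922.
Margin = t* × SE = 2.100922 × 0.0420001 = 0.08824.
CI: 0.368 ± 0.08824 → (0.280, 0.456).
With 95% confidence, each one-unit increase in soil temperature is associated with a change of between 0.280 and 0.456 µmol m⁻² s⁻¹ in CO₂ flux.

(0.280, 0.456)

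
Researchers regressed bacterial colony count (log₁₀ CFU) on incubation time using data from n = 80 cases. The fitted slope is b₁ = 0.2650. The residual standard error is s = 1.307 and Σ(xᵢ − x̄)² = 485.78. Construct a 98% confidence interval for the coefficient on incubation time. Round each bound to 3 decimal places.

SE(b₁) = s/√Sₓₓ = 1.307/√485.78 = 0.0593001.
df = n − 2 = 78.
t* = t_{0.01, 78} = 2.375111.
Margin = t* × SE = 2.375111 × 0.0593001 = 0.14084.
CI: 0.2650 ± 0.14084 → (0.124, 0.406).
With 98% confidence, each one-unit increase in incubation time is associated with a change of between 0.124 and 0.406 log₁₀ CFU in bacterial colony count.

(0.124, 0.406)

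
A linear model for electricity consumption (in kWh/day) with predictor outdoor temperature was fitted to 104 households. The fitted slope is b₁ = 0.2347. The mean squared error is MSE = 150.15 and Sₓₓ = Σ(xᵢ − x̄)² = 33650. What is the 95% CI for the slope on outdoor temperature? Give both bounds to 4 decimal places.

(0.1022, 0.3672)

SE(b₁) = √(MSE/Sₓₓ) = √(150.15/33650) = 0.066799.
df = n − 2 = 102.
t* = t_{0.025, 102} = 1.983495.
Margin = t* × SE = 1.983495 × 0.066799 = 0.132496.
CI: 0.2347 ± 0.132496 → (0.1022, 0.3672).
With 95% confidence, each one-unit increase in outdoor temperature is associated with a change of between 0.1022 and 0.3672 kWh/day in electricity consumption.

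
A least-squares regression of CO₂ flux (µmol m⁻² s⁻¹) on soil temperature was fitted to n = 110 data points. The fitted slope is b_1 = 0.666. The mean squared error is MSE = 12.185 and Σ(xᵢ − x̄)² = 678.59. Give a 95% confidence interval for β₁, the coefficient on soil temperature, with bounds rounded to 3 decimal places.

(0.400, 0.932)

SE(b_1) = √(MSE/Sₓₓ) = √(12.185/678.59) = 0.134001.
df = n − 2 = 108.
t* = t_{0.025, 108} = 1.982173.
Margin = t* × SE = 1.982173 × 0.134001 = 0.26561.
CI: 0.666 ± 0.26561 → (0.400, 0.932).
With 95% confidence, each one-unit increase in soil temperature is associated with a change of between 0.400 and 0.932 µmol m⁻² s⁻¹ in CO₂ flux.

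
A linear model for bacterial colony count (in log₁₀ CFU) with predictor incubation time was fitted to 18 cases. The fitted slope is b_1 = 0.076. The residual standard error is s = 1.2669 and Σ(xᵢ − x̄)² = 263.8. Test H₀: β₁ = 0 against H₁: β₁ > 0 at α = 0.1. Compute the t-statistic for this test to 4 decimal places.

t = 0.9743

SE(b_1) = s/√Sₓₓ = 1.2669/√263.8 = 0.0780019.
t = 0.076 / 0.0780019 = 0.9743.
df = n − 2 = 16.
One-sided p ≈ 0.1722, which is ≥ 0.1, so fail to reject H₀.
The data do not give significant evidence that the true slope on incubation time is positive.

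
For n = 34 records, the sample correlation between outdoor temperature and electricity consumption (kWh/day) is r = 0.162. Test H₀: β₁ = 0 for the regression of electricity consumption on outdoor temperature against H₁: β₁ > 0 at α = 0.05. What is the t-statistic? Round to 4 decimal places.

t = r·√(n − 2)/√(1 − r²) = 0.162·√32/√0.973756 = 0.9287.
df = n − 2 = 32.
One-sided p ≈ 0.1800, which is ≥ 0.05, so fail to reject H₀.
The data do not give significant evidence of a linear association between outdoor temperature and electricity consumption.

t = 0.9287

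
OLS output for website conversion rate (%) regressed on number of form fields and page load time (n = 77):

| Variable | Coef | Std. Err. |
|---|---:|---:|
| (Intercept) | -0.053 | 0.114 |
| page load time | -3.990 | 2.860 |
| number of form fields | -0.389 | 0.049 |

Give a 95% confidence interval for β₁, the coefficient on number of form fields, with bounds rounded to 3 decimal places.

Read off: b = -0.389, SE = 0.049 for number of form fields.
df = n − k − 1 = 77 − 2 − 1 = 74.
t* = t_{0.025, 74} = 1.992543.
Margin = t* × SE = 1.992543 × 0.049 = 0.09763.
CI: -0.389 ± 0.09763 → (-0.487, -0.291).

(-0.487, -0.291)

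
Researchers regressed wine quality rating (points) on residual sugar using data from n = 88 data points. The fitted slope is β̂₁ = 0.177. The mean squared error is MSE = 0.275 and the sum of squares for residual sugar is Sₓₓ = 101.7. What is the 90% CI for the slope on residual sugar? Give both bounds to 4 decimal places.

(0.0905, 0.2635)

SE(β̂₁) = √(MSE/Sₓₓ) = √(0.275/101.7) = 0.0520003.
df = n − 2 = 86.
t* = t_{0.05, 86} = 1.662765.
Margin = t* × SE = 1.662765 × 0.0520003 = 0.086464.
CI: 0.177 ± 0.086464 → (0.0905, 0.2635).
With 90% confidence, each one-unit increase in residual sugar is associated with a change of between 0.0905 and 0.2635 points in wine quality rating.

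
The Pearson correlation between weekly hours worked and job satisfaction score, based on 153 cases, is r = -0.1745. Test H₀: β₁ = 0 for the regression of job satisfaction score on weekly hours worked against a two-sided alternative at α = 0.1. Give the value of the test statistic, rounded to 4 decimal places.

t = -2.1777

t = r·√(n − 2)/√(1 − r²) = -0.1745·√151/√0.96955 = -2.1777.
df = n − 2 = 151.
Two-sided p ≈ 0.0310, which is < 0.1, so reject H₀.
There is evidence of a linear association between weekly hours worked and job satisfaction score.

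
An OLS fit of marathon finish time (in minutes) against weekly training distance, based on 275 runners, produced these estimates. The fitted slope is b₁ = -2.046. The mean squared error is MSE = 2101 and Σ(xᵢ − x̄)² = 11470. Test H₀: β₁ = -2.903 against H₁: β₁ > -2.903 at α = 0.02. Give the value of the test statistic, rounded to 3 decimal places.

SE(b₁) = √(MSE/Sₓₓ) = √(2101/11470) = 0.427988.
t = (-2.046 − (-2.903)) / 0.427988 = 2.002.
df = n − 2 = 273.
One-sided p ≈ 0.0231, which is ≥ 0.02, so fail to reject H₀.
The data do not give significant evidence that the true slope on weekly training distance exceeds -2.903 minutes per unit.

t = 2.002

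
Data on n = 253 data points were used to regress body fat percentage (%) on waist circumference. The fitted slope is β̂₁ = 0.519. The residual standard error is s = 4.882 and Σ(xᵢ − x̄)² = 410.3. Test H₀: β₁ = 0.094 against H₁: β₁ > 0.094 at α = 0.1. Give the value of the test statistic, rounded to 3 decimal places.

SE(β̂₁) = s/√Sₓₓ = 4.882/√410.3 = 0.241017.
t = (0.519 − 0.094) / 0.241017 = 1.763.
df = n − 2 = 251.
One-sided p ≈ 0.0395, which is < 0.1, so reject H₀.
There is evidence that the true slope on waist circumference exceeds 0.094 % per unit.

t = 1.763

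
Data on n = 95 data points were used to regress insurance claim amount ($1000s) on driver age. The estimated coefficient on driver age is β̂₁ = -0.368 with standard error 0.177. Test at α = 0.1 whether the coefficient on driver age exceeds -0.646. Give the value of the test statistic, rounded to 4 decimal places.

H₀: β₁ = -0.646 vs H₁: β₁ > -0.646.
t = (β̂₁ − β₁⁰)/SE = (-0.368 − (-0.646)) / 0.177 = 1.5706.
df = n − 2 = 95 − 2 = 93.
One-sided p ≈ 0.0598, which is < 0.1, so reject H₀.
There is evidence that the true slope on driver age exceeds -0.646 $1000s per unit.

t = 1.5706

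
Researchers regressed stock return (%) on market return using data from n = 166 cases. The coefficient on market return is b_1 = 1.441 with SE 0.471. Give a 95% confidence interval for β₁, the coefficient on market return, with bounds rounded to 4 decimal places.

(0.5110, 2.3710)

df = n − 2 = 166 − 2 = 164.
t* = t_{0.025, 164} = 1.974535.
Margin = t* × SE = 1.974535 × 0.471 = 0.930006.
CI: 1.441 ± 0.930006 → (0.5110, 2.3710).
With 95% confidence, each one-unit increase in market return is associated with a change of between 0.5110 and 2.3710 % in stock return.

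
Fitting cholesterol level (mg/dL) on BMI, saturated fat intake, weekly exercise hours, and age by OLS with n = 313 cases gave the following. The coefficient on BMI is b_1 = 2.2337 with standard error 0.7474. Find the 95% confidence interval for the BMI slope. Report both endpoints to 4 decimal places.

df = n − k − 1 = 313 − 4 − 1 = 308.
t* = t_{0.025, 308} = 1.967696.
Margin = t* × SE = 1.967696 × 0.7474 = 1.470656.
CI: 2.2337 ± 1.470656 → (0.7630, 3.7044).
With 95% confidence, each one-unit increase in BMI is associated with a change of between 0.7630 and 3.7044 mg/dL in cholesterol level, holding the other predictors fixed.

(0.7630, 3.7044)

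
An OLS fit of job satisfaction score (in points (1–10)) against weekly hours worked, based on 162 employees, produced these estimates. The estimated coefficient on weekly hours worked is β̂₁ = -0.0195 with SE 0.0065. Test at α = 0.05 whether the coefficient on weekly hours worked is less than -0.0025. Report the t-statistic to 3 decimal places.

H₀: β₁ = -0.0025 vs H₁: β₁ < -0.0025.
t = (β̂₁ − β₁⁰)/SE = (-0.0195 − (-0.0025)) / 0.0065 = -2.615.
df = n − 2 = 162 − 2 = 160.
One-sided p ≈ 0.0049, which is < 0.05, so reject H₀.
There is evidence that the true slope on weekly hours worked is below -0.0025 points (1–10) per unit.

t = -2.615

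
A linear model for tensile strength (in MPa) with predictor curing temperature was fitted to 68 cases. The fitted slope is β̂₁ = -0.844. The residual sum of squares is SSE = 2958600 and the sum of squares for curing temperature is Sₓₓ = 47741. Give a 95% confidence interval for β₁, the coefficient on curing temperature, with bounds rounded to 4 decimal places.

MSE = SSE/(n − 2) = 2958600/66 = 44827.3.
SE(β̂₁) = √(MSE/Sₓₓ) = √(44827.3/47741) = 0.969004.
df = n − 2 = 66.
t* = t_{0.025, 66} = 1.996564.
Margin = t* × SE = 1.996564 × 0.969004 = 1.934678.
CI: -0.844 ± 1.934678 → (-2.7787, 1.0907).
With 95% confidence, each one-unit increase in curing temperature is associated with a change of between -2.7787 and 1.0907 MPa in tensile strength.

(-2.7787, 1.0907)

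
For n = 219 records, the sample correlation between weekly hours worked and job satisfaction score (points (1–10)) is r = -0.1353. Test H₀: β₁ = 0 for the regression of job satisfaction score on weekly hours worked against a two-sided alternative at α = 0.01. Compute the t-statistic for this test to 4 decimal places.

t = -2.0116

t = r·√(n − 2)/√(1 − r²) = -0.1353·√217/√0.981694 = -2.0116.
df = n − 2 = 217.
Two-sided p ≈ 0.0455, which is ≥ 0.01, so fail to reject H₀.
The data do not give significant evidence of a linear association between weekly hours worked and job satisfaction score.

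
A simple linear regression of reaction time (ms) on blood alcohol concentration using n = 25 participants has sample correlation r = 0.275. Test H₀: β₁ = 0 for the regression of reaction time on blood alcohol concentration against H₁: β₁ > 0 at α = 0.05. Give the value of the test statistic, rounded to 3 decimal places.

t = 1.372

t = r·√(n − 2)/√(1 − r²) = 0.275·√23/√0.924375 = 1.372.
df = n − 2 = 23.
One-sided p ≈ 0.0917, which is ≥ 0.05, so fail to reject H₀.
The data do not give significant evidence of a linear association between blood alcohol concentration and reaction time.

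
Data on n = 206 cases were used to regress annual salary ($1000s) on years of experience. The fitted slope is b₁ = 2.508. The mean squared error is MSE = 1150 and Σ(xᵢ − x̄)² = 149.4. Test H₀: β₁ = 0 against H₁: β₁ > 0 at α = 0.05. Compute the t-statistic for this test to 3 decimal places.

SE(b₁) = √(MSE/Sₓₓ) = √(1150/149.4) = 2.77443.
t = 2.508 / 2.77443 = 0.904.
df = n − 2 = 204.
One-sided p ≈ 0.1835, which is ≥ 0.05, so fail to reject H₀.
The data do not give significant evidence that the true slope on years of experience is positive.

t = 0.904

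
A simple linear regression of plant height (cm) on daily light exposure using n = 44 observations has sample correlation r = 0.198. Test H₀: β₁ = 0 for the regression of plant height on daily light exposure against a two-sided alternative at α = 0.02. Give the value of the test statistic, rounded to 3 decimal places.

t = r·√(n − 2)/√(1 − r²) = 0.198·√42/√0.960796 = 1.309.
df = n − 2 = 42.
Two-sided p ≈ 0.1976, which is ≥ 0.02, so fail to reject H₀.
The data do not give significant evidence of a linear association between daily light exposure and plant height.

t = 1.309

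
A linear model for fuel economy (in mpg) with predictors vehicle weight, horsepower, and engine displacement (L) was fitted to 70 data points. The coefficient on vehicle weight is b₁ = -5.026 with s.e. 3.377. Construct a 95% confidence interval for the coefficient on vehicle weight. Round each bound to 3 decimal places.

df = n − k − 1 = 70 − 3 − 1 = 66.
t* = t_{0.025, 66} = 1.996564.
Margin = t* × SE = 1.996564 × 3.377 = 6.74240.
CI: -5.026 ± 6.74240 → (-11.768, 1.716).
With 95% confidence, each one-unit increase in vehicle weight is associated with a change of between -11.768 and 1.716 mpg in fuel economy, holding the other predictors fixed.

(-11.768, 1.716)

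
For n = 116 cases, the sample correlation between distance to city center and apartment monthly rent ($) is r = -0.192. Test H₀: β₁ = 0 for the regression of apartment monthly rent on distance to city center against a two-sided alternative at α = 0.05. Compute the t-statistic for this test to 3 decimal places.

t = r·√(n − 2)/√(1 − r²) = -0.192·√114/√0.963136 = -2.089.
df = n − 2 = 114.
Two-sided p ≈ 0.0389, which is < 0.05, so reject H₀.
There is evidence of a linear association between distance to city center and apartment monthly rent.

t = -2.089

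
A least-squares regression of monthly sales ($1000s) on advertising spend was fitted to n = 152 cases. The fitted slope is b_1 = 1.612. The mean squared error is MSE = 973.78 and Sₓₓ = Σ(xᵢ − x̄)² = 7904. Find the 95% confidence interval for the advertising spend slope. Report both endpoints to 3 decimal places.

(0.918, 2.306)

SE(b_1) = √(MSE/Sₓₓ) = √(973.78/7904) = 0.351.
df = n − 2 = 150.
t* = t_{0.025, 150} = 1.975905.
Margin = t* × SE = 1.975905 × 0.351 = 0.69354.
CI: 1.612 ± 0.69354 → (0.918, 2.306).
With 95% confidence, each one-unit increase in advertising spend is associated with a change of between 0.918 and 2.306 $1000s in monthly sales.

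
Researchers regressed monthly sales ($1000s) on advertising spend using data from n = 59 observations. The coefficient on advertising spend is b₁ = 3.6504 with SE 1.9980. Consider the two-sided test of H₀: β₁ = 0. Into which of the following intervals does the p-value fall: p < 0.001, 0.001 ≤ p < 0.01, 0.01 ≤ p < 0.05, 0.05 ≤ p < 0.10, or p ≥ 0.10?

t = 3.6504 / 1.9980 = 1.827.
df = n − 2 = 59 − 2 = 57.
Two-sided p = 2·P(T_{57} > |t|) ≈ 0.0729.
So 0.05 ≤ p < 0.10.

0.05 ≤ p < 0.10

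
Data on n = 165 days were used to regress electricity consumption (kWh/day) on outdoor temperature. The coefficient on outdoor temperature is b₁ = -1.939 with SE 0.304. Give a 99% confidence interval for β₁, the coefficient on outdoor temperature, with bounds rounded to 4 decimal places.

(-2.7313, -1.1467)

df = n − 2 = 165 − 2 = 163.
t* = t_{0.005, 163} = 2.606328.
Margin = t* × SE = 2.606328 × 0.304 = 0.792324.
CI: -1.939 ± 0.792324 → (-2.7313, -1.1467).
With 99% confidence, each one-unit increase in outdoor temperature is associated with a change of between -2.7313 and -1.1467 kWh/day in electricity consumption.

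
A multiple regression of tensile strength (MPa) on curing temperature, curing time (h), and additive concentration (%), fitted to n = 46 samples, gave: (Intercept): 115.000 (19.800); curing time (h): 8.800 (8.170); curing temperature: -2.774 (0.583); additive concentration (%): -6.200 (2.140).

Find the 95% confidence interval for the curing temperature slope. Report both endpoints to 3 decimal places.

Read off: b = -2.774, SE = 0.583 for curing temperature.
df = n − k − 1 = 46 − 3 − 1 = 42.
t* = t_{0.025, 42} = 2.018082.
Margin = t* × SE = 2.018082 × 0.583 = 1.17654.
CI: -2.774 ± 1.17654 → (-3.951, -1.597).

(-3.951, -1.597)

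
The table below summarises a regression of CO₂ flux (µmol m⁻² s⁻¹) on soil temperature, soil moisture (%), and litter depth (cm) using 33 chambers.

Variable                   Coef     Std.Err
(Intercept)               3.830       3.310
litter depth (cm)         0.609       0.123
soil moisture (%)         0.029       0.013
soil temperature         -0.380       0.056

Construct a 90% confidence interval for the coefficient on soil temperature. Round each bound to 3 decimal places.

Read off: b = -0.380, SE = 0.056 for soil temperature.
df = n − k − 1 = 33 − 3 − 1 = 29.
t* = t_{0.05, 29} = 1.699127.
Margin = t* × SE = 1.699127 × 0.056 = 0.09515.
CI: -0.380 ± 0.09515 → (-0.475, -0.285).

(-0.475, -0.285)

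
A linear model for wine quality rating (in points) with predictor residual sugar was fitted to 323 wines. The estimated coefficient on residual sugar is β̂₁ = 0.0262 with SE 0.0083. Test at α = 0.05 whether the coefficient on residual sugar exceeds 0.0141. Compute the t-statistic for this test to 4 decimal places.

H₀: β₁ = 0.0141 vs H₁: β₁ > 0.0141.
t = (β̂₁ − β₁⁰)/SE = (0.0262 − 0.0141) / 0.0083 = 1.4578.
df = n − 2 = 323 − 2 = 321.
One-sided p ≈ 0.0729, which is ≥ 0.05, so fail to reject H₀.
The data do not give significant evidence that the true slope on residual sugar exceeds 0.0141 points per unit.

t = 1.4578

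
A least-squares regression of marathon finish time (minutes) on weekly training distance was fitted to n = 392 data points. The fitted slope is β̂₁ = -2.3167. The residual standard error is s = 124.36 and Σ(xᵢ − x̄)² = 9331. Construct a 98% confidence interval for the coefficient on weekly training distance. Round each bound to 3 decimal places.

SE(β̂₁) = s/√Sₓₓ = 124.36/√9331 = 1.28741.
df = n − 2 = 390.
t* = t_{0.01, 390} = 2.335947.
Margin = t* × SE = 2.335947 × 1.28741 = 3.00732.
CI: -2.3167 ± 3.00732 → (-5.324, 0.691).
With 98% confidence, each one-unit increase in weekly training distance is associated with a change of between -5.324 and 0.691 minutes in marathon finish time.

(-5.324, 0.691)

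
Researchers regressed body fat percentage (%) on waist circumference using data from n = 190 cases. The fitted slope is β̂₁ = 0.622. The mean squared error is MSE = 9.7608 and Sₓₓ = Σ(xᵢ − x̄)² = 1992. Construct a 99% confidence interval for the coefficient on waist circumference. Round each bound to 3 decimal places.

(0.440, 0.804)

SE(β̂₁) = √(MSE/Sₓₓ) = √(9.7608/1992) = 0.07.
df = n − 2 = 188.
t* = t_{0.005, 188} = 2.602233.
Margin = t* × SE = 2.602233 × 0.07 = 0.18216.
CI: 0.622 ± 0.18216 → (0.440, 0.804).
With 99% confidence, each one-unit increase in waist circumference is associated with a change of between 0.440 and 0.804 % in body fat percentage.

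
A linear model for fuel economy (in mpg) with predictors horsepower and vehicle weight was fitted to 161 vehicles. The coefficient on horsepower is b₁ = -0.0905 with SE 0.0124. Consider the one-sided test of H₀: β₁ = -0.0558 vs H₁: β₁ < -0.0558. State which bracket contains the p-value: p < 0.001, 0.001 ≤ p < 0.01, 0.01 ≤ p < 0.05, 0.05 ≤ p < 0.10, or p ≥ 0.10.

t = (-0.0905 − (-0.0558)) / 0.0124 = -2.798.
df = n − k − 1 = 161 − 2 − 1 = 158.
One-sided p = P(T_{158} < t) ≈ 0.0029.
So 0.001 ≤ p < 0.01.

0.001 ≤ p < 0.01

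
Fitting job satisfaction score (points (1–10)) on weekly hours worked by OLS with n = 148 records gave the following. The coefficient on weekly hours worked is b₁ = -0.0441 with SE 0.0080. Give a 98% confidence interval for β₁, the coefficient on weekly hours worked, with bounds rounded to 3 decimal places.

(-0.063, -0.025)

df = n − 2 = 148 − 2 = 146.
t* = t_{0.01, 146} = 2.35216.
Margin = t* × SE = 2.35216 × 0.0080 = 0.01882.
CI: -0.0441 ± 0.01882 → (-0.063, -0.025).
With 98% confidence, each one-unit increase in weekly hours worked is associated with a change of between -0.063 and -0.025 points (1–10) in job satisfaction score.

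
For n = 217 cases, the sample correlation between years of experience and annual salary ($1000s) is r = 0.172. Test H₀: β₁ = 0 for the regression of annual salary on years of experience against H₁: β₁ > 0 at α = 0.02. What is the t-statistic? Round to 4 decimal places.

t = 2.5602

t = r·√(n − 2)/√(1 − r²) = 0.172·√215/√0.970416 = 2.5602.
df = n − 2 = 215.
One-sided p ≈ 0.0056, which is < 0.02, so reject H₀.
There is evidence of a linear association between years of experience and annual salary.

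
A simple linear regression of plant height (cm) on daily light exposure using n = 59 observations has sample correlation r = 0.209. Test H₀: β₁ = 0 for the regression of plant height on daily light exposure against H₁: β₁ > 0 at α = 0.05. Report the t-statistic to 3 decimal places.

t = r·√(n − 2)/√(1 − r²) = 0.209·√57/√0.956319 = 1.614.
df = n − 2 = 57.
One-sided p ≈ 0.0561, which is ≥ 0.05, so fail to reject H₀.
The data do not give significant evidence of a linear association between daily light exposure and plant height.

t = 1.614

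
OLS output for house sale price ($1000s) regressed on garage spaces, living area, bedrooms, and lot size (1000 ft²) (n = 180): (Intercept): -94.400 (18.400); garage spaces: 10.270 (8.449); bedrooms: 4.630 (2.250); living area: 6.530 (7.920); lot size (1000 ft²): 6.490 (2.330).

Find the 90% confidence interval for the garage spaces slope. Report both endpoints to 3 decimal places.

Read off: b = 10.270, SE = 8.449 for garage spaces.
df = n − k − 1 = 180 − 4 − 1 = 175.
t* = t_{0.05, 175} = 1.653607.
Margin = t* × SE = 1.653607 × 8.449 = 13.97133.
CI: 10.270 ± 13.97133 → (-3.701, 24.241).

(-3.701, 24.241)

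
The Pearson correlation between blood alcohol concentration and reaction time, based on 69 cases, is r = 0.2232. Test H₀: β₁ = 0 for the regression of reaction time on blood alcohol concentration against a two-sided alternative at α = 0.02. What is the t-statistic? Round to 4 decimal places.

t = r·√(n − 2)/√(1 − r²) = 0.2232·√67/√0.950182 = 1.8743.
df = n − 2 = 67.
Two-sided p ≈ 0.0653, which is ≥ 0.02, so fail to reject H₀.
The data do not give significant evidence of a linear association between blood alcohol concentration and reaction time.

t = 1.8743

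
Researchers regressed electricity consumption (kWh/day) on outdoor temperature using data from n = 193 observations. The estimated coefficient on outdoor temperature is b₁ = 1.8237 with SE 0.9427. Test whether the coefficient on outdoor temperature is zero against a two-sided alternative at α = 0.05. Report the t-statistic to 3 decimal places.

t = 1.935

H₀: β₁ = 0 vs H₁: β₁ ≠ 0.
t = (b₁ − β₁⁰)/SE = 1.8237 / 0.9427 = 1.935.
df = n − 2 = 193 − 2 = 191.
Two-sided p ≈ 0.0545, which is ≥ 0.05, so fail to reject H₀.
The data do not give significant evidence of an association between outdoor temperature and electricity consumption.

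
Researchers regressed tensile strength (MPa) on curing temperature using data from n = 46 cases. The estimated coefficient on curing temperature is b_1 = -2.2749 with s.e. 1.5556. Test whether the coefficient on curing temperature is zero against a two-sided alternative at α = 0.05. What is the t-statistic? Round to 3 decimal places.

H₀: β₁ = 0 vs H₁: β₁ ≠ 0.
t = (b_1 − β₁⁰)/SE = -2.2749 / 1.5556 = -1.462.
df = n − 2 = 46 − 2 = 44.
Two-sided p ≈ 0.1507, which is ≥ 0.05, so fail to reject H₀.
The data do not give significant evidence of an association between curing temperature and tensile strength.

t = -1.462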